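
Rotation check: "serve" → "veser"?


Word: "serve", Candidate: "veser"
Method: check if candidate is substring of word+word
"serveserve" contains "veser"? Yes
Is rotation = Yes


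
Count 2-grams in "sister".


Word: "sister" (length 6)
Number of 2-grams = length - 2 + 1 = 6 - 2 + 1
= 5


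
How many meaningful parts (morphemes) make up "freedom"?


Word: "freedom"
Morphemes: free + -dom
Each morpheme carries meaning
= 2 morphemes


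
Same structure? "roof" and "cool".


Pattern of "roof": [0, 1, 1, 2]
Pattern of "cool": [0, 1, 1, 2]
Patterns match
Same pattern = Yes


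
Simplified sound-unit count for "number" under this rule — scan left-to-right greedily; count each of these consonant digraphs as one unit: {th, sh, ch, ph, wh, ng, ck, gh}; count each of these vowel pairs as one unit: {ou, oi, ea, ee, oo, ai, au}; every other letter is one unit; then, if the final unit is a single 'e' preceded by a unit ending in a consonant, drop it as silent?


Word: "number" (6 letters)
Left-to-right scan:
  (1) 'n' (letter)
  (2) 'u' (letter)
  (3) 'm' (letter)
  (4) 'b' (letter)
  (5) 'e' (letter)
  (6) 'r' (letter)
Units from scan: 6
Sound units = 6 units


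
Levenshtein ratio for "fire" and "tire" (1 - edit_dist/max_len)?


Word 1: "fire" (length 4)
Word 2: "tire" (length 4)
One optimal edit sequence:
  1. substitute 'f' -> 't'  (+1)
  2. keep 'i'
  3. keep 'r'
  4. keep 'e'
Edit distance = 1
Max length = max(4, 4) = 4
Similarity = 1 - 1/4
= 0.7500


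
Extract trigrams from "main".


Word: "main" (length 4)
Number of trigrams = 4 - 3 + 1 = 2
  Position 0: "mai"
  Position 1: "ain"
Trigrams = "mai", "ain"


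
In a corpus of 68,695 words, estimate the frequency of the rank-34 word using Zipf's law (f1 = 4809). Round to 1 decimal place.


Zipf's law: f(r) = f(1) / r
f(1) = 4809
f(34) = 4809 / 34
= 141.4 occurrences


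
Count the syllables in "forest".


Word: "forest"
Syllable breakdown: for / est
Counting: 2 parts
= 2 syllables


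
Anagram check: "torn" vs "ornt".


Word 1: "torn" → sorted: nort
Word 2: "ornt" → sorted: nort
Same letters? nort == nort
Anagram = Yes


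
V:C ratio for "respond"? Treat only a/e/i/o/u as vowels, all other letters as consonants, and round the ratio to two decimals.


Word: "respond"
Vowels (a,e,i,o,u): 2
Consonants: 5
Ratio = 2/5
= 0.40


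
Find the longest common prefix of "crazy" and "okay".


Word 1: "crazy"
Word 2: "okay"
Comparing from start:
  Pos 0: 'c' != 'o' (stop)
LCP = "" (length 0)


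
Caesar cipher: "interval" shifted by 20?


Word: "interval"
Shift: 20
Each letter → (letter + shift) mod 26:
  'i' (8) + 20 = 2 → 'c'
  'n' (13) + 20 = 7 → 'h'
  't' (19) + 20 = 13 → 'n'
  'e' (4) + 20 = 24 → 'y'
  'r' (17) + 20 = 11 → 'l'
  'v' (21) + 20 = 15 → 'p'
  'a' (0) + 20 = 20 → 'u'
  'l' (11) + 20 = 5 → 'f'
Result = "chnylpuf"


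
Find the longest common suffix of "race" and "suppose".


Word 1: "race"
Word 2: "suppose"
Comparing from end:
  Pos -1: 'e' == 'e'
  Pos -2: 'c' != 's' (stop)
LCS = "e" (length 1)


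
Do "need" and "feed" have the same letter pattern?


Pattern of "need": [0, 1, 1, 2]
Pattern of "feed": [0, 1, 1, 2]
Patterns match
Same pattern = Yes


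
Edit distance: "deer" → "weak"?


Word 1: "deer" (length 4)
Word 2: "weak" (length 4)
One optimal edit sequence (insert/delete/substitute each cost 1):
  1. substitute 'd' -> 'w'  (+1)
  2. keep 'e'
  3. substitute 'e' -> 'a'  (+1)
  4. substitute 'r' -> 'k'  (+1)
Total edit operations: 3
Edit distance = 3


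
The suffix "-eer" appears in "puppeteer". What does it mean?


Suffix: -eer
Example: puppeteer (puppet + -eer)
Meaning = one who is concerned with


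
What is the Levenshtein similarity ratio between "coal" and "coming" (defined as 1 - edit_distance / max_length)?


Word 1: "coal" (length 4)
Word 2: "coming" (length 6)
One optimal edit sequence:
  1. keep 'c'
  2. keep 'o'
  3. insert 'm'  (+1)
  4. insert 'i'  (+1)
  5. substitute 'a' -> 'n'  (+1)
  6. substitute 'l' -> 'g'  (+1)
Edit distance = 4
Max length = max(4, 6) = 6
Similarity = 1 - 4/6
= 0.3333


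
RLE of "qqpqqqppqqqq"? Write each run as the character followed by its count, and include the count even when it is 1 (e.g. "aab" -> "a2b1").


String: "qqpqqqppqqqq"
Scanning for consecutive runs:
  'q' x 2
  'p' x 1
  'q' x 3
  'p' x 2
  'q' x 4
RLE = "q2p1q3p2q4"


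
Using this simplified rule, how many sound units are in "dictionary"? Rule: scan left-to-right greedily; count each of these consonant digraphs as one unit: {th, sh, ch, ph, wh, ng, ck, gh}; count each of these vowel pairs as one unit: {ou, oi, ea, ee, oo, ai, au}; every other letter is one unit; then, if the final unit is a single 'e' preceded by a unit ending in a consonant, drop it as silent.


Word: "dictionary" (10 letters)
Left-to-right scan:
  [1] 'd' (letter)
  [2] 'i' (letter)
  [3] 'c' (letter)
  [4] 't' (letter)
  [5] 'i' (letter)
  [6] 'o' (letter)
  [7] 'n' (letter)
  [8] 'a' (letter)
  [9] 'r' (letter)
  [10] 'y' (letter)
Units from scan: 10
Sound units = 10 units


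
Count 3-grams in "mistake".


Word: "mistake" (length 7)
Number of 3-grams = length - 3 + 1 = 7 - 3 + 1
= 5


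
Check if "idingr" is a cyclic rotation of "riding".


Word: "riding", Candidate: "idingr"
Method: check if candidate is substring of word+word
"ridingriding" contains "idingr"? Yes
Is rotation = Yes


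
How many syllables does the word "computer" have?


Word: "computer"
Syllable breakdown: com · pu · ter
Counting: 3 parts
= 3 syllables


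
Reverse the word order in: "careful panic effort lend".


Original: "careful panic effort lend"
Words (1..n): careful | panic | effort | lend
Reversed (n..1): lend | effort | panic | careful
Result = "lend effort panic careful"


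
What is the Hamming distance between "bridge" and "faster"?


Comparing character by character (same length = 6):
  Pos 0: 'b' vs 'f' !=
  Pos 1: 'r' vs 'a' !=
  Pos 2: 'i' vs 's' !=
  Pos 3: 'd' vs 't' !=
  Pos 4: 'g' vs 'e' !=
  Pos 5: 'e' vs 'r' !=
Hamming distance = 6


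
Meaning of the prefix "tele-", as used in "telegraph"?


Prefix: tele-
Example: telegraph = tele- + graph
Meaning = distant


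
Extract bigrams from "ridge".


Word: "ridge" (length 5)
Number of bigrams = 5 - 2 + 1 = 4
  Position 0: "ri"
  Position 1: "id"
  Position 2: "dg"
  Position 3: "ge"
Bigrams = "ri", "id", "dg", "ge"


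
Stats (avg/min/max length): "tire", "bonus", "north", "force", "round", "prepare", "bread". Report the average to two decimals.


Lengths: "tire"=4, "bonus"=5, "north"=5, "force"=5, "round"=5, "prepare"=7, "bread"=5
Sum = 36, Count = 7
Average = 36/7 = 5.14
= avg=5.14, min=4, max=7


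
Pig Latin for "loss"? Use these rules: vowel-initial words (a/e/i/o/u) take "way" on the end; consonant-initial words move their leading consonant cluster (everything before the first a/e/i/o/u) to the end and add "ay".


Word: "loss"
Starts with consonant(s) → move to end, add 'ay'
Consonant cluster: "l"
Pig Latin = "osslay"


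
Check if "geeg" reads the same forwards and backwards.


Word: "geeg"
Reversed: "geeg"
Forward == Backward? geeg == geeg
Palindrome = Yes


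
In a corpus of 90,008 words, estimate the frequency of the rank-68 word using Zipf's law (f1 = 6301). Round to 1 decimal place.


Zipf's law: f(r) = f(1) / r
f(1) = 6301
f(68) = 6301 / 68
= 92.7 occurrences


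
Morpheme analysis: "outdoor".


Word: "outdoor"
Morphemes: out- / door
Each morpheme carries meaning
= 2 morphemes


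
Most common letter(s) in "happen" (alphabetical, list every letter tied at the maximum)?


Word: "happen"
Letter counts:
  'a': 1
  'e': 1
  'h': 1
  'n': 1
  'p': 2
Maximum count = 2
Most frequent = 'p' (2 times each)


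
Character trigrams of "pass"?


Word: "pass" (length 4)
Number of trigrams = 4 - 3 + 1 = 2
  Position 0: "pas"
  Position 1: "ass"
Trigrams = "pas", "ass"


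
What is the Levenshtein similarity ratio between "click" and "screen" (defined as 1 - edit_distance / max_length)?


Word 1: "click" (length 5)
Word 2: "screen" (length 6)
One optimal edit sequence:
  1. insert 's'  (+1)
  2. keep 'c'
  3. substitute 'l' -> 'r'  (+1)
  4. substitute 'i' -> 'e'  (+1)
  5. substitute 'c' -> 'e'  (+1)
  6. substitute 'k' -> 'n'  (+1)
Edit distance = 5
Max length = max(5, 6) = 6
Similarity = 1 - 5/6
= 0.1667


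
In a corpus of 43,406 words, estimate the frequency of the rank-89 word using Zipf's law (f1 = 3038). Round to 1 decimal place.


Zipf's law: f(r) = f(1) / r
f(1) = 3038
f(89) = 3038 / 89
= 34.1 occurrences


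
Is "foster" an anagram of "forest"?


Word 1: "forest" → sorted: eforst
Word 2: "foster" → sorted: eforst
Same letters? eforst == eforst
Anagram = Yes


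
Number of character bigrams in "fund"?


Word: "fund" (length 4)
Number of 2-grams = length - 2 + 1 = 4 - 2 + 1
= 3


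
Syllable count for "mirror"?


Word: "mirror"
Syllable breakdown: mir · ror
Counting: 2 parts
= 2 syllables


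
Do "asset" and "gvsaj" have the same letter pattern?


Pattern of "asset": [0, 1, 1, 2, 3]
Pattern of "gvsaj": [0, 1, 2, 3, 4]
Patterns do not match
Same pattern = No


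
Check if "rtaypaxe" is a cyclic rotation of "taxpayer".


Word: "taxpayer", Candidate: "rtaypaxe"
Method: check if candidate is substring of word+word
"taxpayertaxpayer" contains "rtaypaxe"? No
Is rotation = No


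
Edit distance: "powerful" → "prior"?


Word 1: "powerful" (length 8)
Word 2: "prior" (length 5)
One optimal edit sequence (insert/delete/substitute each cost 1):
  1. keep 'p'
  2. delete 'o'  (+1)
  3. delete 'w'  (+1)
  4. delete 'e'  (+1)
  5. keep 'r'
  6. substitute 'f' -> 'i'  (+1)
  7. substitute 'u' -> 'o'  (+1)
  8. substitute 'l' -> 'r'  (+1)
Total edit operations: 6
Edit distance = 6


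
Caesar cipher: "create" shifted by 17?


Word: "create"
Shift: 17
Each letter → (letter + shift) mod 26:
  'c' (2) + 17 = 19 → 't'
  'r' (17) + 17 = 8 → 'i'
  'e' (4) + 17 = 21 → 'v'
  'a' (0) + 17 = 17 → 'r'
  't' (19) + 17 = 10 → 'k'
  'e' (4) + 17 = 21 → 'v'
Result = "tivrkv"


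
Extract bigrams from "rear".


Word: "rear" (length 4)
Number of bigrams = 4 - 2 + 1 = 3
  Position 0: "re"
  Position 1: "ea"
  Position 2: "ar"
Bigrams = "re", "ea", "ar"


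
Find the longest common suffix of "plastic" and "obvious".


Word 1: "plastic"
Word 2: "obvious"
Comparing from end:
  Pos -1: 'c' != 's' (stop)
LCS = "" (length 0)


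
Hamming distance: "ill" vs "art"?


Comparing character by character (same length = 3):
  Pos 0: 'i' vs 'a' !=
  Pos 1: 'l' vs 'r' !=
  Pos 2: 'l' vs 't' !=
Hamming distance = 3


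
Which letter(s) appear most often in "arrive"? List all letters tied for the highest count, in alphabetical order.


Word: "arrive"
Letter counts:
  'a': 1
  'e': 1
  'i': 1
  'r': 2
  'v': 1
Maximum count = 2
Most frequent = 'r' (2 times each)


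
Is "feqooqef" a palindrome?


Word: "feqooqef"
Reversed: "feqooqef"
Forward == Backward? feqooqef == feqooqef
Palindrome = Yes


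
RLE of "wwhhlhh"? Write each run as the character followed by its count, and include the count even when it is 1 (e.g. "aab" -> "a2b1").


String: "wwhhlhh"
Scanning for consecutive runs:
  'w' x 2
  'h' x 2
  'l' x 1
  'h' x 2
RLE = "w2h2l1h2"


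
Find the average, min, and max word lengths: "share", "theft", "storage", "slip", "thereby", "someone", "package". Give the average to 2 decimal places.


Lengths: "share"=5, "theft"=5, "storage"=7, "slip"=4, "thereby"=7, "someone"=7, "package"=7
Sum = 42, Count = 7
Average = 42/7 = 6.00
= avg=6.00, min=4, max=7


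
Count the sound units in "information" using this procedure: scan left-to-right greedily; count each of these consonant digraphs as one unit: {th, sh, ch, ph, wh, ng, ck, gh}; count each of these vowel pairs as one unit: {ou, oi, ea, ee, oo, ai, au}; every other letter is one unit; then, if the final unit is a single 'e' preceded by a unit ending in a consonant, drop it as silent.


Word: "information" (11 letters)
Left-to-right scan:
  1. 'i' (letter)
  2. 'n' (letter)
  3. 'f' (letter)
  4. 'o' (letter)
  5. 'r' (letter)
  6. 'm' (letter)
  7. 'a' (letter)
  8. 't' (letter)
  9. 'i' (letter)
  10. 'o' (letter)
  11. 'n' (letter)
Units from scan: 11
Sound units = 11 units


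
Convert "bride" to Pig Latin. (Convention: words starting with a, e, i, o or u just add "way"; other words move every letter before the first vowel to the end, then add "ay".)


Word: "bride"
Starts with consonant(s) → move to end, add 'ay'
Consonant cluster: "br"
Pig Latin = "idebray"


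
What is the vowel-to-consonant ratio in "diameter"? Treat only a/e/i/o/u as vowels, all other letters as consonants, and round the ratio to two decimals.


Word: "diameter"
Vowels (a,e,i,o,u): 4
Consonants: 4
Ratio = 4/4
= 1.00


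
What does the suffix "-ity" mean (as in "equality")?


Suffix: -ity
Example: equality (equal + -ity)
Meaning = quality of


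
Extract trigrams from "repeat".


Word: "repeat" (length 6)
Number of trigrams = 6 - 3 + 1 = 4
  Position 0: "rep"
  Position 1: "epe"
  Position 2: "pea"
  Position 3: "eat"
Trigrams = "rep", "epe", "pea", "eat"


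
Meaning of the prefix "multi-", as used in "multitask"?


Prefix: multi-
Example: multitask = multi- + task
Meaning = many


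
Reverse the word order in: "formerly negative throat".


Original: "formerly negative throat"
Words (1..n): formerly | negative | throat
Reversed (n..1): throat | negative | formerly
Result = "throat negative formerly"


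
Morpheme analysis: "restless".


Word: "restless"
Morphemes: rest + -less
Each morpheme carries meaning
= 2 morphemes


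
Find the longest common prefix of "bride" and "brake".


Word 1: "bride"
Word 2: "brake"
Comparing from start:
  Pos 0: 'b' == 'b'
  Pos 1: 'r' == 'r'
  Pos 2: 'i' != 'a' (stop)
LCP = "br" (length 2)


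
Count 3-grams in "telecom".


Word: "telecom" (length 7)
Number of 3-grams = length - 3 + 1 = 7 - 3 + 1
= 5


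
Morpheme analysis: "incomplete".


Word: "incomplete"
Morphemes: in- / complete
Each morpheme carries meaning
= 2 morphemes


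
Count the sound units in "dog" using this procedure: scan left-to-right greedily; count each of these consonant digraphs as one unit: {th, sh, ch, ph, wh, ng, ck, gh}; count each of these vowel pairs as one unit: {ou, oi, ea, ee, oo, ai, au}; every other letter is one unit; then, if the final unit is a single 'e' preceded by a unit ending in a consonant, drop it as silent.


Word: "dog" (3 letters)
Left-to-right scan:
  (1) 'd' (letter)
  (2) 'o' (letter)
  (3) 'g' (letter)
Units from scan: 3
Sound units = 3 units


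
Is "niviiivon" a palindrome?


Word: "niviiivon"
Reversed: "noviiivin"
Forward == Backward? niviiivon != noviiivin
Palindrome = No


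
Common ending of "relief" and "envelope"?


Word 1: "relief"
Word 2: "envelope"
Comparing from end:
  Pos -1: 'f' != 'e' (stop)
LCS = "" (length 0)


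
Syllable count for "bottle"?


Word: "bottle"
Syllable breakdown: bot / tle
Counting: 2 parts
= 2 syllables


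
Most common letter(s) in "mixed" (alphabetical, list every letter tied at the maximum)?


Word: "mixed"
Letter counts:
  'd': 1
  'e': 1
  'i': 1
  'm': 1
  'x': 1
Maximum count = 1
Most frequent = 'd', 'e', 'i', 'm', 'x' (1 time each)


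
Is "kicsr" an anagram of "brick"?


Word 1: "brick" → sorted: bcikr
Word 2: "kicsr" → sorted: cikrs
Same letters? bcikr != cikrs
Anagram = No


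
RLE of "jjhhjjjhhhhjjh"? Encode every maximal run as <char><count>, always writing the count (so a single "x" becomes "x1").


String: "jjhhjjjhhhhjjh"
Scanning for consecutive runs:
  'j' x 2
  'h' x 2
  'j' x 3
  'h' x 4
  'j' x 2
  'h' x 1
RLE = "j2h2j3h4j2h1"


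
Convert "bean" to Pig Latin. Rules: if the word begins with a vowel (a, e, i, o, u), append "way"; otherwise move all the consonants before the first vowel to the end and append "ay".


Word: "bean"
Starts with consonant(s) → move to end, add 'ay'
Consonant cluster: "b"
Pig Latin = "eanbay"


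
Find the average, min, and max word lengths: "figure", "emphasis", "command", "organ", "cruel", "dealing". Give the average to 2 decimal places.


Lengths: "figure"=6, "emphasis"=8, "command"=7, "organ"=5, "cruel"=5, "dealing"=7
Sum = 38, Count = 6
Average = 38/6 = 6.33
= avg=6.33, min=5, max=8


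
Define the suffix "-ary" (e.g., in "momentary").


Suffix: -ary
Example: momentary = moment + -ary
Meaning = relating to


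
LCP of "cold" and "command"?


Word 1: "cold"
Word 2: "command"
Comparing from start:
  Pos 0: 'c' == 'c'
  Pos 1: 'o' == 'o'
  Pos 2: 'l' != 'm' (stop)
LCP = "co" (length 2)


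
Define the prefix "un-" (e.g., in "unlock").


Prefix: un-
Example: unlock = un- + lock
Meaning = not / reverse


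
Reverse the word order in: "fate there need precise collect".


Original: "fate there need precise collect"
Words (1..n): fate | there | need | precise | collect
Reversed (n..1): collect | precise | need | there | fate
Result = "collect precise need there fate"


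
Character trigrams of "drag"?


Word: "drag" (length 4)
Number of trigrams = 4 - 3 + 1 = 2
  Position 0: "dra"
  Position 1: "rag"
Trigrams = "dra", "rag"


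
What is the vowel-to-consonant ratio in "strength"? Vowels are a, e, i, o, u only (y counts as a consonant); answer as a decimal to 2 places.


Word: "strength"
Vowels (a,e,i,o,u): 1
Consonants: 7
Ratio = 1/7
= 0.14


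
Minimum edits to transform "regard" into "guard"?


Word 1: "regard" (length 6)
Word 2: "guard" (length 5)
One optimal edit sequence (insert/delete/substitute each cost 1):
  1. delete 'r'  (+1)
  2. substitute 'e' -> 'g'  (+1)
  3. substitute 'g' -> 'u'  (+1)
  4. keep 'a'
  5. keep 'r'
  6. keep 'd'
Total edit operations: 3
Edit distance = 3


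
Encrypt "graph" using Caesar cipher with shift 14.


Word: "graph"
Shift: 14
Each letter → (letter + shift) mod 26:
  'g' (6) + 14 = 20 → 'u'
  'r' (17) + 14 = 5 → 'f'
  'a' (0) + 14 = 14 → 'o'
  'p' (15) + 14 = 3 → 'd'
  'h' (7) + 14 = 21 → 'v'
Result = "ufodv"


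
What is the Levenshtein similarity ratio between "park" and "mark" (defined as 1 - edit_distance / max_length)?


Word 1: "park" (length 4)
Word 2: "mark" (length 4)
One optimal edit sequence:
  1. substitute 'p' -> 'm'  (+1)
  2. keep 'a'
  3. keep 'r'
  4. keep 'k'
Edit distance = 1
Max length = max(4, 4) = 4
Similarity = 1 - 1/4
= 0.7500


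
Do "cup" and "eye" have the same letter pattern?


Pattern of "cup": [0, 1, 2]
Pattern of "eye": [0, 1, 0]
Patterns do not match
Same pattern = No


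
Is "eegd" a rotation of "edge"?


Word: "edge", Candidate: "eegd"
Method: check if candidate is substring of word+word
"edgeedge" contains "eegd"? No
Is rotation = No


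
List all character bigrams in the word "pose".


Word: "pose" (length 4)
Number of bigrams = 4 - 2 + 1 = 3
  Position 0: "po"
  Position 1: "os"
  Position 2: "se"
Bigrams = "po", "os", "se"


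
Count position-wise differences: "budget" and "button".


Comparing character by character (same length = 6):
  Pos 0: 'b' vs 'b' =
  Pos 1: 'u' vs 'u' =
  Pos 2: 'd' vs 't' !=
  Pos 3: 'g' vs 't' !=
  Pos 4: 'e' vs 'o' !=
  Pos 5: 't' vs 'n' !=
Hamming distance = 4


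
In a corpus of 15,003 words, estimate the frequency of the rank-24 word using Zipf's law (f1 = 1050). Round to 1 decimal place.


Zipf's law: f(r) = f(1) / r
f(1) = 1050
f(24) = 1050 / 24
= 43.8 occurrences


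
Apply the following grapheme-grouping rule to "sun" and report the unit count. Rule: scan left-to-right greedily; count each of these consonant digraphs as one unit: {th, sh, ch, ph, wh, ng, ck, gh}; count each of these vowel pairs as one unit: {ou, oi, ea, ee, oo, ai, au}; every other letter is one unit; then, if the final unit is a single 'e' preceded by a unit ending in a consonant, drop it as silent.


Word: "sun" (3 letters)
Left-to-right scan:
  [1] 's' (letter)
  [2] 'u' (letter)
  [3] 'n' (letter)
Units from scan: 3
Sound units = 3 units


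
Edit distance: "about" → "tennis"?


Word 1: "about" (length 5)
Word 2: "tennis" (length 6)
One optimal edit sequence (insert/delete/substitute each cost 1):
  1. insert 't'  (+1)
  2. substitute 'a' -> 'e'  (+1)
  3. substitute 'b' -> 'n'  (+1)
  4. substitute 'o' -> 'n'  (+1)
  5. substitute 'u' -> 'i'  (+1)
  6. substitute 't' -> 's'  (+1)
Total edit operations: 6
Edit distance = 6


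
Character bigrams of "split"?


Word: "split" (length 5)
Number of bigrams = 5 - 2 + 1 = 4
  Position 0: "sp"
  Position 1: "pl"
  Position 2: "li"
  Position 3: "it"
Bigrams = "sp", "pl", "li", "it"


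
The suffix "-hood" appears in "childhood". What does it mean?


Suffix: -hood
Example: childhood = child + -hood
Meaning = state / condition


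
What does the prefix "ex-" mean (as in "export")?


Prefix: ex-
Example: export = ex- + port
Meaning = out / former


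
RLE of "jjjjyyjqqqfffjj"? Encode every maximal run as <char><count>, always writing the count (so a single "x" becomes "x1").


String: "jjjjyyjqqqfffjj"
Scanning for consecutive runs:
  'j' x 4
  'y' x 2
  'j' x 1
  'q' x 3
  'f' x 3
  'j' x 2
RLE = "j4y2j1q3f3j2"


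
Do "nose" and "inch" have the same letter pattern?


Pattern of "nose": [0, 1, 2, 3]
Pattern of "inch": [0, 1, 2, 3]
Patterns match
Same pattern = Yes


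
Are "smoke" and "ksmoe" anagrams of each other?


Word 1: "smoke" → sorted: ekmos
Word 2: "ksmoe" → sorted: ekmos
Same letters? ekmos == ekmos
Anagram = Yes


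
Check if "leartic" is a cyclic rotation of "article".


Word: "article", Candidate: "leartic"
Method: check if candidate is substring of word+word
"articlearticle" contains "leartic"? Yes
Is rotation = Yes


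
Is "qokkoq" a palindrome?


Word: "qokkoq"
Reversed: "qokkoq"
Forward == Backward? qokkoq == qokkoq
Palindrome = Yes


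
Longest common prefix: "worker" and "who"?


Word 1: "worker"
Word 2: "who"
Comparing from start:
  Pos 0: 'w' == 'w'
  Pos 1: 'o' != 'h' (stop)
LCP = "w" (length 1)


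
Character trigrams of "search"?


Word: "search" (length 6)
Number of trigrams = 6 - 3 + 1 = 4
  Position 0: "sea"
  Position 1: "ear"
  Position 2: "arc"
  Position 3: "rch"
Trigrams = "sea", "ear", "arc", "rch"


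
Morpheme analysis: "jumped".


Word: "jumped"
Morphemes: jump + -ed
Each morpheme carries meaning
= 2 morphemes


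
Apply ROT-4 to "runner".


Word: "runner"
Shift: 4
Each letter → (letter + shift) mod 26:
  'r' (17) + 4 = 21 → 'v'
  'u' (20) + 4 = 24 → 'y'
  'n' (13) + 4 = 17 → 'r'
  'n' (13) + 4 = 17 → 'r'
  'e' (4) + 4 = 8 → 'i'
  'r' (17) + 4 = 21 → 'v'
Result = "vyrriv"


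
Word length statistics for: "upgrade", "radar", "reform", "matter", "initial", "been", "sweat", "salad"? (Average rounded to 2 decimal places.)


Lengths: "upgrade"=7, "radar"=5, "reform"=6, "matter"=6, "initial"=7, "been"=4, "sweat"=5, "salad"=5
Sum = 45, Count = 8
Average = 45/8 = 5.63
= avg=5.63, min=4, max=7


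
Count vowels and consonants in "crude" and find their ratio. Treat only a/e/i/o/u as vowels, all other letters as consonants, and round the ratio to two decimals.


Word: "crude"
Vowels (a,e,i,o,u): 2
Consonants: 3
Ratio = 2/3
= 0.67


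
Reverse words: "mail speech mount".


Original: "mail speech mount"
Words (1..n): mail | speech | mount
Reversed (n..1): mount | speech | mail
Result = "mount speech mail"


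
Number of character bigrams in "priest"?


Word: "priest" (length 6)
Number of 2-grams = length - 2 + 1 = 6 - 2 + 1
= 5


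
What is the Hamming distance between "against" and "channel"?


Comparing character by character (same length = 7):
  Pos 0: 'a' vs 'c' !=
  Pos 1: 'g' vs 'h' !=
  Pos 2: 'a' vs 'a' =
  Pos 3: 'i' vs 'n' !=
  Pos 4: 'n' vs 'n' =
  Pos 5: 's' vs 'e' !=
  Pos 6: 't' vs 'l' !=
Hamming distance = 5


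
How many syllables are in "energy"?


Word: "energy"
Syllable breakdown: en-er-gy
Counting: 3 parts
= 3 syllables


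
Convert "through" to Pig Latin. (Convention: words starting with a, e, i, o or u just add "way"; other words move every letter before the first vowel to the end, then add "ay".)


Word: "through"
Starts with consonant(s) → move to end, add 'ay'
Consonant cluster: "thr"
Pig Latin = "oughthray"


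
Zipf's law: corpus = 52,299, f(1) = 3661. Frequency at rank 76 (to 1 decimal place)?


Zipf's law: f(r) = f(1) / r
f(1) = 3661
f(76) = 3661 / 76
= 48.2 occurrences


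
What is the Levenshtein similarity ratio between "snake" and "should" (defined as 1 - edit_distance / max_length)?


Word 1: "snake" (length 5)
Word 2: "should" (length 6)
One optimal edit sequence:
  1. keep 's'
  2. insert 'h'  (+1)
  3. substitute 'n' -> 'o'  (+1)
  4. substitute 'a' -> 'u'  (+1)
  5. substitute 'k' -> 'l'  (+1)
  6. substitute 'e' -> 'd'  (+1)
Edit distance = 5
Max length = max(5, 6) = 6
Similarity = 1 - 5/6
= 0.1667


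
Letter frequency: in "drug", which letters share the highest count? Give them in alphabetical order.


Word: "drug"
Letter counts:
  'd': 1
  'g': 1
  'r': 1
  'u': 1
Maximum count = 1
Most frequent = 'd', 'g', 'r', 'u' (1 time each)


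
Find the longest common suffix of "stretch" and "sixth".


Word 1: "stretch"
Word 2: "sixth"
Comparing from end:
  Pos -1: 'h' == 'h'
  Pos -2: 'c' != 't' (stop)
LCS = "h" (length 1)


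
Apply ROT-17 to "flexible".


Word: "flexible"
Shift: 17
Each letter → (letter + shift) mod 26:
  'f' (5) + 17 = 22 → 'w'
  'l' (11) + 17 = 2 → 'c'
  'e' (4) + 17 = 21 → 'v'
  'x' (23) + 17 = 14 → 'o'
  'i' (8) + 17 = 25 → 'z'
  'b' (1) + 17 = 18 → 's'
  'l' (11) + 17 = 2 → 'c'
  'e' (4) + 17 = 21 → 'v'
Result = "wcvozscv"


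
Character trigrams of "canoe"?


Word: "canoe" (length 5)
Number of trigrams = 5 - 3 + 1 = 3
  Position 0: "can"
  Position 1: "ano"
  Position 2: "noe"
Trigrams = "can", "ano", "noe"


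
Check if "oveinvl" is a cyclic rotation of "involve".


Word: "involve", Candidate: "oveinvl"
Method: check if candidate is substring of word+word
"involveinvolve" contains "oveinvl"? No
Is rotation = No


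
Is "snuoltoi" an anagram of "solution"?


Word 1: "solution" → sorted: ilnoostu
Word 2: "snuoltoi" → sorted: ilnoostu
Same letters? ilnoostu == ilnoostu
Anagram = Yes


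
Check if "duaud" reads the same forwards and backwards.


Word: "duaud"
Reversed: "duaud"
Forward == Backward? duaud == duaud
Palindrome = Yes


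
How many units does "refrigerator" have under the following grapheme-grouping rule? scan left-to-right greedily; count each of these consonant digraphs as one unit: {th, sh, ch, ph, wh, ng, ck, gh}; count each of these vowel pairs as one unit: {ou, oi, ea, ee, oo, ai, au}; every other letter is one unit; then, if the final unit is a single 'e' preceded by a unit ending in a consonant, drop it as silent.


Word: "refrigerator" (12 letters)
Left-to-right scan:
  (1) 'r' (letter)
  (2) 'e' (letter)
  (3) 'f' (letter)
  (4) 'r' (letter)
  (5) 'i' (letter)
  (6) 'g' (letter)
  (7) 'e' (letter)
  (8) 'r' (letter)
  (9) 'a' (letter)
  (10) 't' (letter)
  (11) 'o' (letter)
  (12) 'r' (letter)
Units from scan: 12
Sound units = 12 units


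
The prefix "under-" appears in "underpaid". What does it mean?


Prefix: under-
As in: underpaid -> under- + paid
Meaning = insufficient


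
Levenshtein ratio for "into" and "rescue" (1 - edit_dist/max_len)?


Word 1: "into" (length 4)
Word 2: "rescue" (length 6)
One optimal edit sequence:
  1. insert 'r'  (+1)
  2. insert 'e'  (+1)
  3. substitute 'i' -> 's'  (+1)
  4. substitute 'n' -> 'c'  (+1)
  5. substitute 't' -> 'u'  (+1)
  6. substitute 'o' -> 'e'  (+1)
Edit distance = 6
Max length = max(4, 6) = 6
Similarity = 1 - 6/6
= 0.0000


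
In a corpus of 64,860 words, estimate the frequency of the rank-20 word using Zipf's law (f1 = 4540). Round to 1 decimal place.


Zipf's law: f(r) = f(1) / r
f(1) = 4540
f(20) = 4540 / 20
= 227.0 occurrences


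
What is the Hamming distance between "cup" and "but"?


Comparing character by character (same length = 3):
  Pos 0: 'c' vs 'b' !=
  Pos 1: 'u' vs 'u' =
  Pos 2: 'p' vs 't' !=
Hamming distance = 2


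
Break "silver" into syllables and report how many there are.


Word: "silver"
Syllable breakdown: sil / ver
Counting: 2 parts
= 2 syllables


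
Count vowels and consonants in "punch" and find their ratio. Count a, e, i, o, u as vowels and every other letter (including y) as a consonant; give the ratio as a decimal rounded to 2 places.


Word: "punch"
Vowels (a,e,i,o,u): 1
Consonants: 4
Ratio = 1/4
= 0.25


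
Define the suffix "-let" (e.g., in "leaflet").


Suffix: -let
As in: leaflet -> leaf + -let
Meaning = small


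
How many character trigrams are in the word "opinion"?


Word: "opinion" (length 7)
Number of 3-grams = length - 3 + 1 = 7 - 3 + 1
= 5


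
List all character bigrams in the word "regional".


Word: "regional" (length 8)
Number of bigrams = 8 - 2 + 1 = 7
  Position 0: "re"
  Position 1: "eg"
  Position 2: "gi"
  Position 3: "io"
  Position 4: "on"
  Position 5: "na"
  Position 6: "al"
Bigrams = "re", "eg", "gi", "io", "on", "na", "al"


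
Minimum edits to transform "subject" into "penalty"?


Word 1: "subject" (length 7)
Word 2: "penalty" (length 7)
One optimal edit sequence (insert/delete/substitute each cost 1):
  1. substitute 's' -> 'p'  (+1)
  2. substitute 'u' -> 'e'  (+1)
  3. substitute 'b' -> 'n'  (+1)
  4. substitute 'j' -> 'a'  (+1)
  5. substitute 'e' -> 'l'  (+1)
  6. substitute 'c' -> 't'  (+1)
  7. substitute 't' -> 'y'  (+1)
Total edit operations: 7
Edit distance = 7


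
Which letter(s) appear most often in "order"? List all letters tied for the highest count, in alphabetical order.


Word: "order"
Letter counts:
  'd': 1
  'e': 1
  'o': 1
  'r': 2
Maximum count = 2
Most frequent = 'r' (2 times each)


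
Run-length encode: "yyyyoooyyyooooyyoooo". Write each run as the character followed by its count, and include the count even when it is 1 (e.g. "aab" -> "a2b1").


String: "yyyyoooyyyooooyyoooo"
Scanning for consecutive runs:
  'y' x 4
  'o' x 3
  'y' x 3
  'o' x 4
  'y' x 2
  'o' x 4
RLE = "y4o3y3o4y2o4"


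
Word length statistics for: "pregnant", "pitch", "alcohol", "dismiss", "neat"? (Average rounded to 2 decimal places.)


Lengths: "pregnant"=8, "pitch"=5, "alcohol"=7, "dismiss"=7, "neat"=4
Sum = 31, Count = 5
Average = 31/5 = 6.20
= avg=6.20, min=4, max=8


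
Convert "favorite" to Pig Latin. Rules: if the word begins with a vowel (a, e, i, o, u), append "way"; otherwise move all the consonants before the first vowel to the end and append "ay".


Word: "favorite"
Starts with consonant(s) → move to end, add 'ay'
Consonant cluster: "f"
Pig Latin = "avoritefay"


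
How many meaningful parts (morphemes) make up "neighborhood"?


Word: "neighborhood"
Morphemes: neighbor / -hood
Each morpheme carries meaning
= 2 morphemes


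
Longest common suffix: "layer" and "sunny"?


Word 1: "layer"
Word 2: "sunny"
Comparing from end:
  Pos -1: 'r' != 'y' (stop)
LCS = "" (length 0)


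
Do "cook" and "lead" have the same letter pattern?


Pattern of "cook": [0, 1, 1, 2]
Pattern of "lead": [0, 1, 2, 3]
Patterns do not match
Same pattern = No


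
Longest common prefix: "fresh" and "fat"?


Word 1: "fresh"
Word 2: "fat"
Comparing from start:
  Pos 0: 'f' == 'f'
  Pos 1: 'r' != 'a' (stop)
LCP = "f" (length 1)


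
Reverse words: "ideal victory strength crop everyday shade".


Original: "ideal victory strength crop everyday shade"
Words (1..n): ideal | victory | strength | crop | everyday | shade
Reversed (n..1): shade | everyday | crop | strength | victory | ideal
Result = "shade everyday crop strength victory ideal"


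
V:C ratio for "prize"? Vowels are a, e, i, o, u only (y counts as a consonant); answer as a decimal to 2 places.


Word: "prize"
Vowels (a,e,i,o,u): 2
Consonants: 3
Ratio = 2/3
= 0.67


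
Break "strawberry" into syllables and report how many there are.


Word: "strawberry"
Syllable breakdown: straw | ber | ry
Counting: 3 parts
= 3 syllables


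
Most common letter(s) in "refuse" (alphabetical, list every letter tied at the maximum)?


Word: "refuse"
Letter counts:
  'e': 2
  'f': 1
  'r': 1
  's': 1
  'u': 1
Maximum count = 2
Most frequent = 'e' (2 times each)


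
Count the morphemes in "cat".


Word: "cat"
Morphemes: cat
Each morpheme carries meaning
= 1 morpheme


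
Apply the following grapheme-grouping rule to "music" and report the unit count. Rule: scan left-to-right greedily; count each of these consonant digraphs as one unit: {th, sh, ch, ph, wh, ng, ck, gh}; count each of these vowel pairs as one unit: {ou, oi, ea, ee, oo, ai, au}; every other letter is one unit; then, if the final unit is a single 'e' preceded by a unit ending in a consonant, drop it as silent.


Word: "music" (5 letters)
Left-to-right scan:
  [1] 'm' (letter)
  [2] 'u' (letter)
  [3] 's' (letter)
  [4] 'i' (letter)
  [5] 'c' (letter)
Units from scan: 5
Sound units = 5 units


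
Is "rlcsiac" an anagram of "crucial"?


Word 1: "crucial" → sorted: accilru
Word 2: "rlcsiac" → sorted: accilrs
Same letters? accilru != accilrs
Anagram = No


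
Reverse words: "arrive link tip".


Original: "arrive link tip"
Words (1..n): arrive | link | tip
Reversed (n..1): tip | link | arrive
Result = "tip link arrive"


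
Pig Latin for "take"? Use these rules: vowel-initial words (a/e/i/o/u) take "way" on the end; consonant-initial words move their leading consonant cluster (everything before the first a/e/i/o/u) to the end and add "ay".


Word: "take"
Starts with consonant(s) → move to end, add 'ay'
Consonant cluster: "t"
Pig Latin = "aketay"


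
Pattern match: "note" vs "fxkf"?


Pattern of "note": [0, 1, 2, 3]
Pattern of "fxkf": [0, 1, 2, 0]
Patterns do not match
Same pattern = No


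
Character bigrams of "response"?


Word: "response" (length 8)
Number of bigrams = 8 - 2 + 1 = 7
  Position 0: "re"
  Position 1: "es"
  Position 2: "sp"
  Position 3: "po"
  Position 4: "on"
  Position 5: "ns"
  Position 6: "se"
Bigrams = "re", "es", "sp", "po", "on", "ns", "se"


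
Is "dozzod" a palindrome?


Word: "dozzod"
Reversed: "dozzod"
Forward == Backward? dozzod == dozzod
Palindrome = Yes


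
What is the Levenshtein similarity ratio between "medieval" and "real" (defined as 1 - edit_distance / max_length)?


Word 1: "medieval" (length 8)
Word 2: "real" (length 4)
One optimal edit sequence:
  1. delete 'm'  (+1)
  2. delete 'e'  (+1)
  3. delete 'd'  (+1)
  4. substitute 'i' -> 'r'  (+1)
  5. keep 'e'
  6. delete 'v'  (+1)
  7. keep 'a'
  8. keep 'l'
Edit distance = 5
Max length = max(8, 4) = 8
Similarity = 1 - 5/8
= 0.3750


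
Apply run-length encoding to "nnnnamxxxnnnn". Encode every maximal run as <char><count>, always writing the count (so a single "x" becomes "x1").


String: "nnnnamxxxnnnn"
Scanning for consecutive runs:
  'n' x 4
  'a' x 1
  'm' x 1
  'x' x 3
  'n' x 4
RLE = "n4a1m1x3n4"


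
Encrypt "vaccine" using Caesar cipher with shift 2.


Word: "vaccine"
Shift: 2
Each letter → (letter + shift) mod 26:
  'v' (21) + 2 = 23 → 'x'
  'a' (0) + 2 = 2 → 'c'
  'c' (2) + 2 = 4 → 'e'
  'c' (2) + 2 = 4 → 'e'
  'i' (8) + 2 = 10 → 'k'
  'n' (13) + 2 = 15 → 'p'
  'e' (4) + 2 = 6 → 'g'
Result = "xceekpg"


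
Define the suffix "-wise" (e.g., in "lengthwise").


Suffix: -wise
Example: lengthwise (length + -wise)
Meaning = in the manner of


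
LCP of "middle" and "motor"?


Word 1: "middle"
Word 2: "motor"
Comparing from start:
  Pos 0: 'm' == 'm'
  Pos 1: 'i' != 'o' (stop)
LCP = "m" (length 1)


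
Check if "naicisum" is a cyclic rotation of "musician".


Word: "musician", Candidate: "naicisum"
Method: check if candidate is substring of word+word
"musicianmusician" contains "naicisum"? No
Is rotation = No


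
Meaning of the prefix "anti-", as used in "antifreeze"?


Prefix: anti-
Example: antifreeze = anti- + freeze
Meaning = against


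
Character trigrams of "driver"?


Word: "driver" (length 6)
Number of trigrams = 6 - 3 + 1 = 4
  Position 0: "dri"
  Position 1: "riv"
  Position 2: "ive"
  Position 3: "ver"
Trigrams = "dri", "riv", "ive", "ver"


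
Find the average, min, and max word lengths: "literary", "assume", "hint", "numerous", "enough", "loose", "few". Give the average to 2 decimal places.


Lengths: "literary"=8, "assume"=6, "hint"=4, "numerous"=8, "enough"=6, "loose"=5, "few"=3
Sum = 40, Count = 7
Average = 40/7 = 5.71
= avg=5.71, min=3, max=8


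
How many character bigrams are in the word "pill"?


Word: "pill" (length 4)
Number of 2-grams = length - 2 + 1 = 4 - 2 + 1
= 3


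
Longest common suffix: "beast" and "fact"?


Word 1: "beast"
Word 2: "fact"
Comparing from end:
  Pos -1: 't' == 't'
  Pos -2: 's' != 'c' (stop)
LCS = "t" (length 1)


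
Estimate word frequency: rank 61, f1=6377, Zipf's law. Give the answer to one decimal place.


Zipf's law: f(r) = f(1) / r
f(1) = 6377
f(61) = 6377 / 61
= 104.5 occurrences


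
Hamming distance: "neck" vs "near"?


Comparing character by character (same length = 4):
  Pos 0: 'n' vs 'n' =
  Pos 1: 'e' vs 'e' =
  Pos 2: 'c' vs 'a' !=
  Pos 3: 'k' vs 'r' !=
Hamming distance = 2


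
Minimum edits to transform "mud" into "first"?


Word 1: "mud" (length 3)
Word 2: "first" (length 5)
One optimal edit sequence (insert/delete/substitute each cost 1):
  1. insert 'f'  (+1)
  2. insert 'i'  (+1)
  3. substitute 'm' -> 'r'  (+1)
  4. substitute 'u' -> 's'  (+1)
  5. substitute 'd' -> 't'  (+1)
Total edit operations: 5
Edit distance = 5


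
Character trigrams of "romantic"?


Word: "romantic" (length 8)
Number of trigrams = 8 - 3 + 1 = 6
  Position 0: "rom"
  Position 1: "oma"
  Position 2: "man"
  Position 3: "ant"
  Position 4: "nti"
  Position 5: "tic"
Trigrams = "rom", "oma", "man", "ant", "nti", "tic"


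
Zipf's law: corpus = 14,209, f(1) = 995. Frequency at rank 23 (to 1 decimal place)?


Zipf's law: f(r) = f(1) / r
f(1) = 995
f(23) = 995 / 23
= 43.3 occurrences


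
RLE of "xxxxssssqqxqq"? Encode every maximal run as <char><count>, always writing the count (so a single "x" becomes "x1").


String: "xxxxssssqqxqq"
Scanning for consecutive runs:
  'x' x 4
  's' x 4
  'q' x 2
  'x' x 1
  'q' x 2
RLE = "x4s4q2x1q2"


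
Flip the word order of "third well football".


Original: "third well football"
Words (1..n): third | well | football
Reversed (n..1): football | well | third
Result = "football well third"


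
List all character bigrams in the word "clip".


Word: "clip" (length 4)
Number of bigrams = 4 - 2 + 1 = 3
  Position 0: "cl"
  Position 1: "li"
  Position 2: "ip"
Bigrams = "cl", "li", "ip"


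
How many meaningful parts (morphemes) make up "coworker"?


Word: "coworker"
Morphemes: co- + work + -er
Each morpheme carries meaning
= 3 morphemes


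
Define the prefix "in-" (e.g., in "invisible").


Prefix: in-
Example: invisible (in- + visible)
Meaning = not / into


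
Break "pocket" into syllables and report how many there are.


Word: "pocket"
Syllable breakdown: pock | et
Counting: 2 parts
= 2 syllables


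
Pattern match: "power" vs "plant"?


Pattern of "power": [0, 1, 2, 3, 4]
Pattern of "plant": [0, 1, 2, 3, 4]
Patterns match
Same pattern = Yes


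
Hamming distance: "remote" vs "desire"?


Comparing character by character (same length = 6):
  Pos 0: 'r' vs 'd' !=
  Pos 1: 'e' vs 'e' =
  Pos 2: 'm' vs 's' !=
  Pos 3: 'o' vs 'i' !=
  Pos 4: 't' vs 'r' !=
  Pos 5: 'e' vs 'e' =
Hamming distance = 4
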